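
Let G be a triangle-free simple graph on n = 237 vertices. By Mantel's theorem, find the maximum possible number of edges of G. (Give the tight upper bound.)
ex(237, K_3) = ⌊237^2/4⌋ = 14042

Mantel (1907): a triangle-free graph on n vertices has at most ⌊n^2/4⌋ edges, with equality for the complete bipartite graph K_{⌊n/2⌋, ⌈n/2⌉}. For n = 237: ⌊237^2/4⌋ = ⌊56169/4⌋ = 14042. The extremal graph is K_{118, 119}, which has 118·119 = 14042 edges.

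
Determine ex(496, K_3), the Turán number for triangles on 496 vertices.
ex(496, K_3) = ⌊496^2/4⌋ = 61504

Mantel (1907): a triangle-free graph on n vertices has at most ⌊n^2/4⌋ edges, with equality for the complete bipartite graph K_{⌊n/2⌋, ⌈n/2⌉}. For n = 496: ⌊496^2/4⌋ = ⌊246016/4⌋ = 61504. The extremal graph is K_{248, 248}, which has 248·248 = 61504 edges.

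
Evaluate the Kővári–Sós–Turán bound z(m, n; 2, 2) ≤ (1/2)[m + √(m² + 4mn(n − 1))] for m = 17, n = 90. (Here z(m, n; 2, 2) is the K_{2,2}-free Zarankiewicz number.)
z(17, 90; 2, 2) ≤ (1/2)[17 + √(17² + 4·17·90·89)] = (1/2)[17 + √544969] = 377.6101

Kővári–Sós–Turán: let r_1, ..., r_17 be the row sums and z = Σ r_i the total number of 1s. Each pair of columns can share at most one row with both entries 1 (else a 2×2 all-ones block appears), so Σ_i C(r_i, 2) ≤ C(90, 2) = 4005. By convexity Σ_i C(r_i, 2) ≥ 17·C(z/17, 2) = z(z − 17)/(2·17), giving z² − 17z − 17·90·89 ≤ 0 and hence z ≤ (1/2)[17 + √(289 + 4·136170)] = (1/2)[17 + √544969] ≈ (1/2)(17 + 738.2202) = 377.6101.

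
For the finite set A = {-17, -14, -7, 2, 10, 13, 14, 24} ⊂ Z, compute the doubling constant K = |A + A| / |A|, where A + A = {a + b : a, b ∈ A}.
K = |A + A| / |A| = 33/8

Enumerate A + A = {a + b : a, b ∈ A}. With |A| = 8, there are |A|^2 = 64 ordered sum pairs; collecting distinct values, A + A = {-34, -31, -28, -24, -21, -15, -14, -12, -7, -5, -4, -3, -1, 0, 3, 4, 6, 7, 10, 12, 15, 16, 17, 20, 23, 24, 26, 27, 28, 34, 37, 38, 48}, so |A + A| = 33. Thus K = 33/8. For comparison, the minimum possible |A + A| over all 8-element sets is 2·8 − 1 = 15 (so min K = 15/8), attained only by arithmetic progressions.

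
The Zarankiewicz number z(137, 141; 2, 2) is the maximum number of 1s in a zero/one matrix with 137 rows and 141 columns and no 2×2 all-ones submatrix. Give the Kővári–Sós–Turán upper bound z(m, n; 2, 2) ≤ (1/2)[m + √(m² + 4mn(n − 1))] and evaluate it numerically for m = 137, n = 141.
z(137, 141; 2, 2) ≤ (1/2)[137 + √(137² + 4·137·141·140)] = (1/2)[137 + √10836289] = 1714.426

Kővári–Sós–Turán: let r_1, ..., r_137 be the row sums and z = Σ r_i the total number of 1s. Each pair of columns can share at most one row with both entries 1 (else a 2×2 all-ones block appears), so Σ_i C(r_i, 2) ≤ C(141, 2) = 9870. By convexity Σ_i C(r_i, 2) ≥ 137·C(z/137, 2) = z(z − 137)/(2·137), giving z² − 137z − 137·141·140 ≤ 0 and hence z ≤ (1/2)[137 + √(18769 + 4·2704380)] = (1/2)[137 + √10836289] ≈ (1/2)(137 + 3291.8519) = 1714.426.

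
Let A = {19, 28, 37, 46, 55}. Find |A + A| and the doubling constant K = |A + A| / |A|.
K = |A + A| / |A| = 9/5

Enumerate A + A = {a + b : a, b ∈ A}. With |A| = 5, there are |A|^2 = 25 ordered sum pairs; collecting distinct values, A + A = {38, 47, 56, 65, 74, 83, 92, 101, 110}, so |A + A| = 9. Thus K = 9/5. Here |A + A| = 2|A| − 1 = 9, the minimum possible — so K = 9/5 is minimal, which holds iff A is an arithmetic progression.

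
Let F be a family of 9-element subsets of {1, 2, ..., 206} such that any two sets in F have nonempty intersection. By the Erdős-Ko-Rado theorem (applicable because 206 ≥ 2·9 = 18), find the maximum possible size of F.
max |F| = C(205, 8) = 67368244751775

The Erdős-Ko-Rado theorem states: for n ≥ 2k, an intersecting family of k-subsets of an n-element set has size at most C(n − 1, k − 1), with equality for 'star' families {A ⊆ [n] : |A| = k, i ∈ A} (fix an element i). For n = 206, k = 9: C(205, 8) = 67368244751775.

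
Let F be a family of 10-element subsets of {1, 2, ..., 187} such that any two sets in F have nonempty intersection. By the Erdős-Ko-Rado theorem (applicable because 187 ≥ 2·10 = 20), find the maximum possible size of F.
max |F| = C(186, 9) = 603234336269630

The Erdős-Ko-Rado theorem states: for n ≥ 2k, an intersecting family of k-subsets of an n-element set has size at most C(n − 1, k − 1), with equality for 'star' families {A ⊆ [n] : |A| = k, i ∈ A} (fix an element i). For n = 187, k = 10: C(186, 9) = 603234336269630.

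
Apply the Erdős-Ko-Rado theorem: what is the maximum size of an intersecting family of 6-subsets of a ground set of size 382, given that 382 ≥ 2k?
max |F| = C(381, 5) = 65162792331

Erdős-Ko-Rado (1961): when n ≥ 2k, max |F| = C(n−1, k−1). The bound is attained by the star {A : i ∈ A} for any fixed i ∈ [n]. Here C(382−1, 6−1) = C(381, 5) = 65162792331.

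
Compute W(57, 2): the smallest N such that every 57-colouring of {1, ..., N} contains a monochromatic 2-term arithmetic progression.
W(57, 2) = 57 + 1 = 58

A 2-term AP is any pair of integers, so a monochromatic 2-AP exists iff some colour is used at least twice. With 57 colours, the colouring i ↦ i on {1, ..., 57} uses each colour once, avoiding any monochromatic pair, so W(57, 2) > 57. For {1, ..., 58}, pigeonhole forces two integers of the same colour, which form a monochromatic 2-AP. Hence W(57, 2) = 58.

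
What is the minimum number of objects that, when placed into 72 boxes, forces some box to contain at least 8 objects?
n = (8 − 1)·72 + 1 = 505

By the generalised pigeonhole principle, to guarantee some box contains ≥ r objects we need more than (r − 1) · k objects total. Threshold: n = (r − 1) · k + 1. With r = 8 and k = 72: n = 7 · 72 + 1 = 504 + 1 = 505. For n = 504 = 7 · 72, we can put exactly 7 objects in every box, avoiding 8 in any single one — so 505 is tight.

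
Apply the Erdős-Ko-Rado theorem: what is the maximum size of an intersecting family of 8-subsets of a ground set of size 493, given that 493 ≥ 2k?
max |F| = C(492, 7) = 1326496321794168

Erdős-Ko-Rado (1961): when n ≥ 2k, max |F| = C(n−1, k−1). The bound is attained by the star {A : i ∈ A} for any fixed i ∈ [n]. Here C(493−1, 8−1) = C(492, 7) = 1326496321794168.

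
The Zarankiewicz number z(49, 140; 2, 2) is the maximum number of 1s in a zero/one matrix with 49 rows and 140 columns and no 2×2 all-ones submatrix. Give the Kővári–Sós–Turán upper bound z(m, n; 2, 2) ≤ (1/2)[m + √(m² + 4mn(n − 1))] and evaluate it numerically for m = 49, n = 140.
z(49, 140; 2, 2) ≤ (1/2)[49 + √(49² + 4·49·140·139)] = (1/2)[49 + √3816561] = 1001.301

Kővári–Sós–Turán: let r_1, ..., r_49 be the row sums and z = Σ r_i the total number of 1s. Each pair of columns can share at most one row with both entries 1 (else a 2×2 all-ones block appears), so Σ_i C(r_i, 2) ≤ C(140, 2) = 9730. By convexity Σ_i C(r_i, 2) ≥ 49·C(z/49, 2) = z(z − 49)/(2·49), giving z² − 49z − 49·140·139 ≤ 0 and hence z ≤ (1/2)[49 + √(2401 + 4·953540)] = (1/2)[49 + √3816561] ≈ (1/2)(49 + 1953.6021) = 1001.301.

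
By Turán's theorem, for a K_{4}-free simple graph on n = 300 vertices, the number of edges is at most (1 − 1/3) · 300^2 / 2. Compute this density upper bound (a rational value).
Turán density bound = (2/3) · 300^2/2 = 30000

Turán's theorem: ex(n, K_{r+1}) is achieved by the complete r-partite Turán graph T(n, r) with parts as balanced as possible, and is at most (1 − 1/r) · n^2/2. For r = 3, n = 300: the density bound is (2/3) · 90000/2 = 30000. Since 3 ∣ 300, the Turán graph T(300, 3) has parts of equal size 100, and its edge count e(T(300, 3)) = 30000 attains the density bound exactly.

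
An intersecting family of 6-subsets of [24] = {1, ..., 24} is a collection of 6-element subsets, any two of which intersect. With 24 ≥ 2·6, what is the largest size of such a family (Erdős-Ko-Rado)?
max |F| = C(23, 5) = 33649

The Erdős-Ko-Rado theorem states: for n ≥ 2k, an intersecting family of k-subsets of an n-element set has size at most C(n − 1, k − 1), with equality for 'star' families {A ⊆ [n] : |A| = k, i ∈ A} (fix an element i). For n = 24, k = 6: C(23, 5) = 33649.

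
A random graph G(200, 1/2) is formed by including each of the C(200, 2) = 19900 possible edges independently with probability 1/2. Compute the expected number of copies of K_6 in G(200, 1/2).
E[# K_6] = C(200, 6) · (1/2)^C(6, 2) = 82408626300 / 2^15 = 20602156575/8192 ≈ 2514911.691284

For each 6-subset S of vertices (there are C(200, 6) = 82408626300 such S), let X_S = 1 if S induces a K_6 (all C(6, 2) = 15 edges present). Then P(X_S = 1) = (1/2)^15 = 1/32768. By linearity of expectation, E[# K_6] = C(200, 6) · (1/2)^15 = 82408626300 / 32768 = 20602156575/8192 ≈ 2514911.691284.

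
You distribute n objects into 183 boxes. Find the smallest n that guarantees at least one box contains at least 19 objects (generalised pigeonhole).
n = (19 − 1)·183 + 1 = 3295

By the generalised pigeonhole principle, to guarantee some box contains ≥ r objects we need more than (r − 1) · k objects total. Threshold: n = (r − 1) · k + 1. With r = 19 and k = 183: n = 18 · 183 + 1 = 3294 + 1 = 3295. For n = 3294 = 18 · 183, we can put exactly 18 objects in every box, avoiding 19 in any single one — so 3295 is tight.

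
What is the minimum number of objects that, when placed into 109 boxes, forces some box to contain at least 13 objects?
n = (13 − 1)·109 + 1 = 1309

By the generalised pigeonhole principle, to guarantee some box contains ≥ r objects we need more than (r − 1) · k objects total. Threshold: n = (r − 1) · k + 1. With r = 13 and k = 109: n = 12 · 109 + 1 = 1308 + 1 = 1309. For n = 1308 = 12 · 109, we can put exactly 12 objects in every box, avoiding 13 in any single one — so 1309 is tight.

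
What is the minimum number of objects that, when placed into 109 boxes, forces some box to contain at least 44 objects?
n = (44 − 1)·109 + 1 = 4688

By the generalised pigeonhole principle, to guarantee some box contains ≥ r objects we need more than (r − 1) · k objects total. Threshold: n = (r − 1) · k + 1. With r = 44 and k = 109: n = 43 · 109 + 1 = 4687 + 1 = 4688. For n = 4687 = 43 · 109, we can put exactly 43 objects in every box, avoiding 44 in any single one — so 4688 is tight.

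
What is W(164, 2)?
W(164, 2) = 164 + 1 = 165

A 2-term AP is any pair of integers, so a monochromatic 2-AP exists iff some colour is used at least twice. With 164 colours, the colouring i ↦ i on {1, ..., 164} uses each colour once, avoiding any monochromatic pair, so W(164, 2) > 164. For {1, ..., 165}, pigeonhole forces two integers of the same colour, which form a monochromatic 2-AP. Hence W(164, 2) = 165.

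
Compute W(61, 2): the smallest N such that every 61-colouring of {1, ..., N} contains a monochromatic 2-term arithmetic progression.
W(61, 2) = 61 + 1 = 62

A 2-term AP is any pair of integers, so a monochromatic 2-AP exists iff some colour is used at least twice. With 61 colours, the colouring i ↦ i on {1, ..., 61} uses each colour once, avoiding any monochromatic pair, so W(61, 2) > 61. For {1, ..., 62}, pigeonhole forces two integers of the same colour, which form a monochromatic 2-AP. Hence W(61, 2) = 62.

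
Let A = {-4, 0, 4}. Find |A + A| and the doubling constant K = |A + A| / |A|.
K = |A + A| / |A| = 5/3

Enumerate A + A = {a + b : a, b ∈ A}. With |A| = 3, there are |A|^2 = 9 ordered sum pairs; collecting distinct values, A + A = {-8, -4, 0, 4, 8}, so |A + A| = 5. Thus K = 5/3. Here |A + A| = 2|A| − 1 = 5, the minimum possible — so K = 5/3 is minimal, which holds iff A is an arithmetic progression.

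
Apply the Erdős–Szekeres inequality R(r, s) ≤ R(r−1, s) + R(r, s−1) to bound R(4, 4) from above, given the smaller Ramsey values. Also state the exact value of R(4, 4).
R(4, 4) ≤ R(3, 4) + R(4, 3) = 9 + 9 = 18; exact value R(4, 4) = 18.

The Erdős–Szekeres recurrence R(r, s) ≤ R(r−1, s) + R(r, s−1) applied to (r, s) = (4, 4) gives
  R(4, 4) ≤ R(3, 4) + R(4, 3) = 9 + 9 = 18.
(Recall R(2, k) = k and R is symmetric.) Here the recurrence bound is tight: a matching lower-bound construction on K_{17} shows R(4, 4) > 17, so R(4, 4) = 18 exactly.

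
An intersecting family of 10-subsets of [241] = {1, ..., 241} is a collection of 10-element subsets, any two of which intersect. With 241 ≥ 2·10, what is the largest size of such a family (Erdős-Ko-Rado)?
max |F| = C(240, 9) = 6254765635348880

The Erdős-Ko-Rado theorem states: for n ≥ 2k, an intersecting family of k-subsets of an n-element set has size at most C(n − 1, k − 1), with equality for 'star' families {A ⊆ [n] : |A| = k, i ∈ A} (fix an element i). For n = 241, k = 10: C(240, 9) = 6254765635348880.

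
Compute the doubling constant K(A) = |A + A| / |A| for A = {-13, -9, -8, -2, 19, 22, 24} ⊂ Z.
K = |A + A| / |A| = 27/7

Enumerate A + A = {a + b : a, b ∈ A}. With |A| = 7, there are |A|^2 = 49 ordered sum pairs; collecting distinct values, A + A = {-26, -22, -21, -18, -17, -16, -15, -11, -10, -4, 6, 9, 10, 11, 13, 14, 15, 16, 17, 20, 22, 38, 41, 43, 44, 46, 48}, so |A + A| = 27. Thus K = 27/7. For comparison, the minimum possible |A + A| over all 7-element sets is 2·7 − 1 = 13 (so min K = 13/7), attained only by arithmetic progressions.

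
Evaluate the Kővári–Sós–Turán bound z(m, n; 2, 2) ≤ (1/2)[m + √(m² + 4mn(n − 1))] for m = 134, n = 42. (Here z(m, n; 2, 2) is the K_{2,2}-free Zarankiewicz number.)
z(134, 42; 2, 2) ≤ (1/2)[134 + √(134² + 4·134·42·41)] = (1/2)[134 + √940948] = 552.0124

Kővári–Sós–Turán: let r_1, ..., r_134 be the row sums and z = Σ r_i the total number of 1s. Each pair of columns can share at most one row with both entries 1 (else a 2×2 all-ones block appears), so Σ_i C(r_i, 2) ≤ C(42, 2) = 861. By convexity Σ_i C(r_i, 2) ≥ 134·C(z/134, 2) = z(z − 134)/(2·134), giving z² − 134z − 134·42·41 ≤ 0 and hence z ≤ (1/2)[134 + √(17956 + 4·230748)] = (1/2)[134 + √940948] ≈ (1/2)(134 + 970.0247) = 552.0124.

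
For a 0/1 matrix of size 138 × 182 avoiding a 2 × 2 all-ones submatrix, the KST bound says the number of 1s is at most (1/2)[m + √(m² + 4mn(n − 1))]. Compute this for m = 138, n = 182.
z(138, 182; 2, 2) ≤ (1/2)[138 + √(138² + 4·138·182·181)] = (1/2)[138 + √18203028] = 2202.2503

Kővári–Sós–Turán: let r_1, ..., r_138 be the row sums and z = Σ r_i the total number of 1s. Each pair of columns can share at most one row with both entries 1 (else a 2×2 all-ones block appears), so Σ_i C(r_i, 2) ≤ C(182, 2) = 16471. By convexity Σ_i C(r_i, 2) ≥ 138·C(z/138, 2) = z(z − 138)/(2·138), giving z² − 138z − 138·182·181 ≤ 0 and hence z ≤ (1/2)[138 + √(19044 + 4·4545996)] = (1/2)[138 + √18203028] ≈ (1/2)(138 + 4266.5007) = 2202.2503.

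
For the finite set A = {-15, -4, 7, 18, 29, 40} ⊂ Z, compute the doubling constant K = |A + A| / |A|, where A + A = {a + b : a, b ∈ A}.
K = |A + A| / |A| = 11/6

Enumerate A + A = {a + b : a, b ∈ A}. With |A| = 6, there are |A|^2 = 36 ordered sum pairs; collecting distinct values, A + A = {-30, -19, -8, 3, 14, 25, 36, 47, 58, 69, 80}, so |A + A| = 11. Thus K = 11/6. Here |A + A| = 2|A| − 1 = 11, the minimum possible — so K = 11/6 is minimal, which holds iff A is an arithmetic progression.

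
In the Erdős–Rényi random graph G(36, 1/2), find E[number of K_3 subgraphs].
E[# K_3] = C(36, 3) · (1/2)^C(3, 2) = 7140 / 2^3 = 1785/2 = 892.5

For each 3-subset S of vertices (there are C(36, 3) = 7140 such S), let X_S = 1 if S induces a K_3 (all C(3, 2) = 3 edges present). Then P(X_S = 1) = (1/2)^3 = 1/8. By linearity of expectation, E[# K_3] = C(36, 3) · (1/2)^3 = 7140 / 8 = 1785/2 = 892.5.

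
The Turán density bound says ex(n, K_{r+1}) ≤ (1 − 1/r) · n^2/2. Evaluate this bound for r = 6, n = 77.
Turán density bound = (5/6) · 77^2/2 = 29645/12 ≈ 2470.4167

Turán's theorem: ex(n, K_{r+1}) is achieved by the complete r-partite Turán graph T(n, r) with parts as balanced as possible, and is at most (1 − 1/r) · n^2/2. For r = 6, n = 77: the density bound is (5/6) · 5929/2 = 29645/12 ≈ 2470.4167. The integer-valued extremum is e(T(77, 6)) = 2470, which is strictly less than the density bound 29645/12 since 6 ∤ 77 (the parts of T(77, 6) cannot all be equal).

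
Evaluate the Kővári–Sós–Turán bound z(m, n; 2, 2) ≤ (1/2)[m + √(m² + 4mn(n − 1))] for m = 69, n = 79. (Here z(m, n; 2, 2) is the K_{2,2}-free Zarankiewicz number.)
z(69, 79; 2, 2) ≤ (1/2)[69 + √(69² + 4·69·79·78)] = (1/2)[69 + √1705473] = 687.4688

Kővári–Sós–Turán: let r_1, ..., r_69 be the row sums and z = Σ r_i the total number of 1s. Each pair of columns can share at most one row with both entries 1 (else a 2×2 all-ones block appears), so Σ_i C(r_i, 2) ≤ C(79, 2) = 3081. By convexity Σ_i C(r_i, 2) ≥ 69·C(z/69, 2) = z(z − 69)/(2·69), giving z² − 69z − 69·79·78 ≤ 0 and hence z ≤ (1/2)[69 + √(4761 + 4·425178)] = (1/2)[69 + √1705473] ≈ (1/2)(69 + 1305.9376) = 687.4688.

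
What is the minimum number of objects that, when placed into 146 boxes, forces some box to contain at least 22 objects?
n = (22 − 1)·146 + 1 = 3067

By the generalised pigeonhole principle, to guarantee some box contains ≥ r objects we need more than (r − 1) · k objects total. Threshold: n = (r − 1) · k + 1. With r = 22 and k = 146: n = 21 · 146 + 1 = 3066 + 1 = 3067. For n = 3066 = 21 · 146, we can put exactly 21 objects in every box, avoiding 22 in any single one — so 3067 is tight.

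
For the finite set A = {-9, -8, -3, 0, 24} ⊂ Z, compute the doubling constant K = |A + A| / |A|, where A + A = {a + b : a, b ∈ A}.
K = |A + A| / |A| = 15/5 = 3

Enumerate A + A = {a + b : a, b ∈ A}. With |A| = 5, there are |A|^2 = 25 ordered sum pairs; collecting distinct values, A + A = {-18, -17, -16, -12, -11, -9, -8, -6, -3, 0, 15, 16, 21, 24, 48}, so |A + A| = 15. Thus K = 15/5 = 3. For comparison, the minimum possible |A + A| over all 5-element sets is 2·5 − 1 = 9 (so min K = 9/5), attained only by arithmetic progressions.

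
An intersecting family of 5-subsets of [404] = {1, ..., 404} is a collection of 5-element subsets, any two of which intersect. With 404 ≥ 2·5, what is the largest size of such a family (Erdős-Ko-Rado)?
max |F| = C(403, 4) = 1082740100

The Erdős-Ko-Rado theorem states: for n ≥ 2k, an intersecting family of k-subsets of an n-element set has size at most C(n − 1, k − 1), with equality for 'star' families {A ⊆ [n] : |A| = k, i ∈ A} (fix an element i). For n = 404, k = 5: C(403, 4) = 1082740100.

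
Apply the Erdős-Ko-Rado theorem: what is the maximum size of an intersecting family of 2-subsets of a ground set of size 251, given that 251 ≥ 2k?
max |F| = C(250, 1) = 250

Erdős-Ko-Rado (1961): when n ≥ 2k, max |F| = C(n−1, k−1). The bound is attained by the star {A : i ∈ A} for any fixed i ∈ [n]. Here C(251−1, 2−1) = C(250, 1) = 250.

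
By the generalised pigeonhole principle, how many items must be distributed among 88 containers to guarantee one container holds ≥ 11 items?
n = (11 − 1)·88 + 1 = 881

By the generalised pigeonhole principle, to guarantee some box contains ≥ r objects we need more than (r − 1) · k objects total. Threshold: n = (r − 1) · k + 1. With r = 11 and k = 88: n = 10 · 88 + 1 = 880 + 1 = 881. For n = 880 = 10 · 88, we can put exactly 10 objects in every box, avoiding 11 in any single one — so 881 is tight.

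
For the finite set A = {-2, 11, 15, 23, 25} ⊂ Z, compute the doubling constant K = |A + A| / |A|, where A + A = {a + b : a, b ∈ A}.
K = |A + A| / |A| = 15/5 = 3

Enumerate A + A = {a + b : a, b ∈ A}. With |A| = 5, there are |A|^2 = 25 ordered sum pairs; collecting distinct values, A + A = {-4, 9, 13, 21, 22, 23, 26, 30, 34, 36, 38, 40, 46, 48, 50}, so |A + A| = 15. Thus K = 15/5 = 3. For comparison, the minimum possible |A + A| over all 5-element sets is 2·5 − 1 = 9 (so min K = 9/5), attained only by arithmetic progressions.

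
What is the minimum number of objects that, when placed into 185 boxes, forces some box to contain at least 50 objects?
n = (50 − 1)·185 + 1 = 9066

By the generalised pigeonhole principle, to guarantee some box contains ≥ r objects we need more than (r − 1) · k objects total. Threshold: n = (r − 1) · k + 1. With r = 50 and k = 185: n = 49 · 185 + 1 = 9065 + 1 = 9066. For n = 9065 = 49 · 185, we can put exactly 49 objects in every box, avoiding 50 in any single one — so 9066 is tight.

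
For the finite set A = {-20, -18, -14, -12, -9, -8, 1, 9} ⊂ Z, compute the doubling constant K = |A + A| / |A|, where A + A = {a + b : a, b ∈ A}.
K = |A + A| / |A| = 31/8

Enumerate A + A = {a + b : a, b ∈ A}. With |A| = 8, there are |A|^2 = 64 ordered sum pairs; collecting distinct values, A + A = {-40, -38, -36, -34, -32, -30, -29, -28, -27, -26, -24, -23, -22, -21, -20, -19, -18, -17, -16, -13, -11, -9, -8, -7, -5, -3, 0, 1, 2, 10, 18}, so |A + A| = 31. Thus K = 31/8. For comparison, the minimum possible |A + A| over all 8-element sets is 2·8 − 1 = 15 (so min K = 15/8), attained only by arithmetic progressions.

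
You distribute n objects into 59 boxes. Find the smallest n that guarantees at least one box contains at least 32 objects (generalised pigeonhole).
n = (32 − 1)·59 + 1 = 1830

By the generalised pigeonhole principle, to guarantee some box contains ≥ r objects we need more than (r − 1) · k objects total. Threshold: n = (r − 1) · k + 1. With r = 32 and k = 59: n = 31 · 59 + 1 = 1829 + 1 = 1830. For n = 1829 = 31 · 59, we can put exactly 31 objects in every box, avoiding 32 in any single one — so 1830 is tight.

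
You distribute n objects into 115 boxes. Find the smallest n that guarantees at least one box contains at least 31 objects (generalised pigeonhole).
n = (31 − 1)·115 + 1 = 3451

By the generalised pigeonhole principle, to guarantee some box contains ≥ r objects we need more than (r − 1) · k objects total. Threshold: n = (r − 1) · k + 1. With r = 31 and k = 115: n = 30 · 115 + 1 = 3450 + 1 = 3451. For n = 3450 = 30 · 115, we can put exactly 30 objects in every box, avoiding 31 in any single one — so 3451 is tight.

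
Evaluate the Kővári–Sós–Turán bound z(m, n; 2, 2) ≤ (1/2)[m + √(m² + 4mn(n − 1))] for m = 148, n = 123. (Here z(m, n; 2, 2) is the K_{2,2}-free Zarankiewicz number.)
z(148, 123; 2, 2) ≤ (1/2)[148 + √(148² + 4·148·123·122)] = (1/2)[148 + √8905456] = 1566.1005

Kővári–Sós–Turán: let r_1, ..., r_148 be the row sums and z = Σ r_i the total number of 1s. Each pair of columns can share at most one row with both entries 1 (else a 2×2 all-ones block appears), so Σ_i C(r_i, 2) ≤ C(123, 2) = 7503. By convexity Σ_i C(r_i, 2) ≥ 148·C(z/148, 2) = z(z − 148)/(2·148), giving z² − 148z − 148·123·122 ≤ 0 and hence z ≤ (1/2)[148 + √(21904 + 4·2220888)] = (1/2)[148 + √8905456] ≈ (1/2)(148 + 2984.2011) = 1566.1005.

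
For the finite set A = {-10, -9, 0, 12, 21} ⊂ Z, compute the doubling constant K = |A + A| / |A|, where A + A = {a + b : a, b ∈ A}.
K = |A + A| / |A| = 14/5

Enumerate A + A = {a + b : a, b ∈ A}. With |A| = 5, there are |A|^2 = 25 ordered sum pairs; collecting distinct values, A + A = {-20, -19, -18, -10, -9, 0, 2, 3, 11, 12, 21, 24, 33, 42}, so |A + A| = 14. Thus K = 14/5. For comparison, the minimum possible |A + A| over all 5-element sets is 2·5 − 1 = 9 (so min K = 9/5), attained only by arithmetic progressions.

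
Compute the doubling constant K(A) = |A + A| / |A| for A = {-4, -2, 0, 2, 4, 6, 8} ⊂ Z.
K = |A + A| / |A| = 13/7

Enumerate A + A = {a + b : a, b ∈ A}. With |A| = 7, there are |A|^2 = 49 ordered sum pairs; collecting distinct values, A + A = {-8, -6, -4, -2, 0, 2, 4, 6, 8, 10, 12, 14, 16}, so |A + A| = 13. Thus K = 13/7. Here |A + A| = 2|A| − 1 = 13, the minimum possible — so K = 13/7 is minimal, which holds iff A is an arithmetic progression.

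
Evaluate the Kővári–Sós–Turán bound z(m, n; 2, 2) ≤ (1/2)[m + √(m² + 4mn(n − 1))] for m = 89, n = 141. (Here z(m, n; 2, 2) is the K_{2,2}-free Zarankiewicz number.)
z(89, 141; 2, 2) ≤ (1/2)[89 + √(89² + 4·89·141·140)] = (1/2)[89 + √7035361] = 1370.7127

Kővári–Sós–Turán: let r_1, ..., r_89 be the row sums and z = Σ r_i the total number of 1s. Each pair of columns can share at most one row with both entries 1 (else a 2×2 all-ones block appears), so Σ_i C(r_i, 2) ≤ C(141, 2) = 9870. By convexity Σ_i C(r_i, 2) ≥ 89·C(z/89, 2) = z(z − 89)/(2·89), giving z² − 89z − 89·141·140 ≤ 0 and hence z ≤ (1/2)[89 + √(7921 + 4·1756860)] = (1/2)[89 + √7035361] ≈ (1/2)(89 + 2652.4255) = 1370.7127.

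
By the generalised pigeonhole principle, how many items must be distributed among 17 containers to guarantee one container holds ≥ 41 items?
n = (41 − 1)·17 + 1 = 681

By the generalised pigeonhole principle, to guarantee some box contains ≥ r objects we need more than (r − 1) · k objects total. Threshold: n = (r − 1) · k + 1. With r = 41 and k = 17: n = 40 · 17 + 1 = 680 + 1 = 681. For n = 680 = 40 · 17, we can put exactly 40 objects in every box, avoiding 41 in any single one — so 681 is tight.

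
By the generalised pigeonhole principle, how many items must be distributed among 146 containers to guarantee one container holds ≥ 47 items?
n = (47 − 1)·146 + 1 = 6717

By the generalised pigeonhole principle, to guarantee some box contains ≥ r objects we need more than (r − 1) · k objects total. Threshold: n = (r − 1) · k + 1. With r = 47 and k = 146: n = 46 · 146 + 1 = 6716 + 1 = 6717. For n = 6716 = 46 · 146, we can put exactly 46 objects in every box, avoiding 47 in any single one — so 6717 is tight.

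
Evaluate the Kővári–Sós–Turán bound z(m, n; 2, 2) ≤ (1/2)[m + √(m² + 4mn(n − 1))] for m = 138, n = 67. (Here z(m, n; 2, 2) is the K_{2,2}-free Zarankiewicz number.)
z(138, 67; 2, 2) ≤ (1/2)[138 + √(138² + 4·138·67·66)] = (1/2)[138 + √2459988] = 853.2174

Kővári–Sós–Turán: let r_1, ..., r_138 be the row sums and z = Σ r_i the total number of 1s. Each pair of columns can share at most one row with both entries 1 (else a 2×2 all-ones block appears), so Σ_i C(r_i, 2) ≤ C(67, 2) = 2211. By convexity Σ_i C(r_i, 2) ≥ 138·C(z/138, 2) = z(z − 138)/(2·138), giving z² − 138z − 138·67·66 ≤ 0 and hence z ≤ (1/2)[138 + √(19044 + 4·610236)] = (1/2)[138 + √2459988] ≈ (1/2)(138 + 1568.4349) = 853.2174.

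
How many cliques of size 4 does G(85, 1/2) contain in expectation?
E[# K_4] = C(85, 4) · (1/2)^C(4, 2) = 2024785 / 2^6 = 31637.265625

For each 4-subset S of vertices (there are C(85, 4) = 2024785 such S), let X_S = 1 if S induces a K_4 (all C(4, 2) = 6 edges present). Then P(X_S = 1) = (1/2)^6 = 1/64. By linearity of expectation, E[# K_4] = C(85, 4) · (1/2)^6 = 2024785 / 64 = 31637.265625.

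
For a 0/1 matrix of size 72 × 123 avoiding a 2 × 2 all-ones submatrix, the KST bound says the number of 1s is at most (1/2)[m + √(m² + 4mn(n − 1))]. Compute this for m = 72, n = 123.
z(72, 123; 2, 2) ≤ (1/2)[72 + √(72² + 4·72·123·122)] = (1/2)[72 + √4326912] = 1076.0615

Kővári–Sós–Turán: let r_1, ..., r_72 be the row sums and z = Σ r_i the total number of 1s. Each pair of columns can share at most one row with both entries 1 (else a 2×2 all-ones block appears), so Σ_i C(r_i, 2) ≤ C(123, 2) = 7503. By convexity Σ_i C(r_i, 2) ≥ 72·C(z/72, 2) = z(z − 72)/(2·72), giving z² − 72z − 72·123·122 ≤ 0 and hence z ≤ (1/2)[72 + √(5184 + 4·1080432)] = (1/2)[72 + √4326912] ≈ (1/2)(72 + 2080.1231) = 1076.0615.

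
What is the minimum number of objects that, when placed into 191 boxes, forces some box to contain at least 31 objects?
n = (31 − 1)·191 + 1 = 5731

By the generalised pigeonhole principle, to guarantee some box contains ≥ r objects we need more than (r − 1) · k objects total. Threshold: n = (r − 1) · k + 1. With r = 31 and k = 191: n = 30 · 191 + 1 = 5730 + 1 = 5731. For n = 5730 = 30 · 191, we can put exactly 30 objects in every box, avoiding 31 in any single one — so 5731 is tight.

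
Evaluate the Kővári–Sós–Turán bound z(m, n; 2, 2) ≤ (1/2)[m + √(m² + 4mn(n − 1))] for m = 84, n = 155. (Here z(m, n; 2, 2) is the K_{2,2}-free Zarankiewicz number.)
z(84, 155; 2, 2) ≤ (1/2)[84 + √(84² + 4·84·155·154)] = (1/2)[84 + √8027376] = 1458.6312

Kővári–Sós–Turán: let r_1, ..., r_84 be the row sums and z = Σ r_i the total number of 1s. Each pair of columns can share at most one row with both entries 1 (else a 2×2 all-ones block appears), so Σ_i C(r_i, 2) ≤ C(155, 2) = 11935. By convexity Σ_i C(r_i, 2) ≥ 84·C(z/84, 2) = z(z − 84)/(2·84), giving z² − 84z − 84·155·154 ≤ 0 and hence z ≤ (1/2)[84 + √(7056 + 4·2005080)] = (1/2)[84 + √8027376] ≈ (1/2)(84 + 2833.2624) = 1458.6312.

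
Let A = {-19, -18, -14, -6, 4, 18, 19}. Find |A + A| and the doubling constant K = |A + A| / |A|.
K = |A + A| / |A| = 27/7

Enumerate A + A = {a + b : a, b ∈ A}. With |A| = 7, there are |A|^2 = 49 ordered sum pairs; collecting distinct values, A + A = {-38, -37, -36, -33, -32, -28, -25, -24, -20, -15, -14, -12, -10, -2, -1, 0, 1, 4, 5, 8, 12, 13, 22, 23, 36, 37, 38}, so |A + A| = 27. Thus K = 27/7. For comparison, the minimum possible |A + A| over all 7-element sets is 2·7 − 1 = 13 (so min K = 13/7), attained only by arithmetic progressions.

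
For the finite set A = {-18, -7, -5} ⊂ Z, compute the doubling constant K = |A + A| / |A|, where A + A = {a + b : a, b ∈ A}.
K = |A + A| / |A| = 6/3 = 2

Enumerate A + A = {a + b : a, b ∈ A}. With |A| = 3, there are |A|^2 = 9 ordered sum pairs; collecting distinct values, A + A = {-36, -25, -23, -14, -12, -10}, so |A + A| = 6. Thus K = 6/3 = 2. For comparison, the minimum possible |A + A| over all 3-element sets is 2·3 − 1 = 5 (so min K = 5/3), attained only by arithmetic progressions.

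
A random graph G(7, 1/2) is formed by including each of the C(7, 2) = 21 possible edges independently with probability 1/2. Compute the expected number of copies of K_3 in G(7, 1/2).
E[# K_3] = C(7, 3) · (1/2)^C(3, 2) = 35 / 2^3 = 4.375

For each 3-subset S of vertices (there are C(7, 3) = 35 such S), let X_S = 1 if S induces a K_3 (all C(3, 2) = 3 edges present). Then P(X_S = 1) = (1/2)^3 = 1/8. By linearity of expectation, E[# K_3] = C(7, 3) · (1/2)^3 = 35 / 8 = 4.375.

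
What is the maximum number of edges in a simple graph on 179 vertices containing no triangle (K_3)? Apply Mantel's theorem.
ex(179, K_3) = ⌊179^2/4⌋ = 8010

Mantel (1907): a triangle-free graph on n vertices has at most ⌊n^2/4⌋ edges, with equality for the complete bipartite graph K_{⌊n/2⌋, ⌈n/2⌉}. For n = 179: ⌊179^2/4⌋ = ⌊32041/4⌋ = 8010. The extremal graph is K_{89, 90}, which has 89·90 = 8010 edges.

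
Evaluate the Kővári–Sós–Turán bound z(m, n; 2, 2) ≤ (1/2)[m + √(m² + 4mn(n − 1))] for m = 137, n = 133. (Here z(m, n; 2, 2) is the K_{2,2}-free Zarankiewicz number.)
z(137, 133; 2, 2) ≤ (1/2)[137 + √(137² + 4·137·133·132)] = (1/2)[137 + √9639457] = 1620.8737

Kővári–Sós–Turán: let r_1, ..., r_137 be the row sums and z = Σ r_i the total number of 1s. Each pair of columns can share at most one row with both entries 1 (else a 2×2 all-ones block appears), so Σ_i C(r_i, 2) ≤ C(133, 2) = 8778. By convexity Σ_i C(r_i, 2) ≥ 137·C(z/137, 2) = z(z − 137)/(2·137), giving z² − 137z − 137·133·132 ≤ 0 and hence z ≤ (1/2)[137 + √(18769 + 4·2405172)] = (1/2)[137 + √9639457] ≈ (1/2)(137 + 3104.7475) = 1620.8737.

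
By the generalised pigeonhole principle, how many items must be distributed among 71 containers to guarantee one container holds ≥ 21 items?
n = (21 − 1)·71 + 1 = 1421

By the generalised pigeonhole principle, to guarantee some box contains ≥ r objects we need more than (r − 1) · k objects total. Threshold: n = (r − 1) · k + 1. With r = 21 and k = 71: n = 20 · 71 + 1 = 1420 + 1 = 1421. For n = 1420 = 20 · 71, we can put exactly 20 objects in every box, avoiding 21 in any single one — so 1421 is tight.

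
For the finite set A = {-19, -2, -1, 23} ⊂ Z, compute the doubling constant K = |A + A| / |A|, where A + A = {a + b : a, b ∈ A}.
K = |A + A| / |A| = 10/4 = 5/2

Enumerate A + A = {a + b : a, b ∈ A}. With |A| = 4, there are |A|^2 = 16 ordered sum pairs; collecting distinct values, A + A = {-38, -21, -20, -4, -3, -2, 4, 21, 22, 46}, so |A + A| = 10. Thus K = 10/4 = 5/2. For comparison, the minimum possible |A + A| over all 4-element sets is 2·4 − 1 = 7 (so min K = 7/4), attained only by arithmetic progressions.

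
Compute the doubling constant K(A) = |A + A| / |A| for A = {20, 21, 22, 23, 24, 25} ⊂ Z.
K = |A + A| / |A| = 11/6

Enumerate A + A = {a + b : a, b ∈ A}. With |A| = 6, there are |A|^2 = 36 ordered sum pairs; collecting distinct values, A + A = {40, 41, 42, 43, 44, 45, 46, 47, 48, 49, 50}, so |A + A| = 11. Thus K = 11/6. Here |A + A| = 2|A| − 1 = 11, the minimum possible — so K = 11/6 is minimal, which holds iff A is an arithmetic progression.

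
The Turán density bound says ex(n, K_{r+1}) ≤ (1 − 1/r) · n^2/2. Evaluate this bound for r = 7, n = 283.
Turán density bound = (6/7) · 283^2/2 = 240267/7 ≈ 34323.8571

Turán's theorem: ex(n, K_{r+1}) is achieved by the complete r-partite Turán graph T(n, r) with parts as balanced as possible, and is at most (1 − 1/r) · n^2/2. For r = 7, n = 283: the density bound is (6/7) · 80089/2 = 240267/7 ≈ 34323.8571. The integer-valued extremum is e(T(283, 7)) = 34323, which is strictly less than the density bound 240267/7 since 7 ∤ 283 (the parts of T(283, 7) cannot all be equal).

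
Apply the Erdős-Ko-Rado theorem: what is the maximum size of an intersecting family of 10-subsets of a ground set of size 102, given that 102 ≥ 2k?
max |F| = C(101, 9) = 2088319702700

Erdős-Ko-Rado (1961): when n ≥ 2k, max |F| = C(n−1, k−1). The bound is attained by the star {A : i ∈ A} for any fixed i ∈ [n]. Here C(102−1, 10−1) = C(101, 9) = 2088319702700.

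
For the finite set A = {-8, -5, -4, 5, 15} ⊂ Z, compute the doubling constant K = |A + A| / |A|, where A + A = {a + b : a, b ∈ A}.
K = |A + A| / |A| = 14/5

Enumerate A + A = {a + b : a, b ∈ A}. With |A| = 5, there are |A|^2 = 25 ordered sum pairs; collecting distinct values, A + A = {-16, -13, -12, -10, -9, -8, -3, 0, 1, 7, 10, 11, 20, 30}, so |A + A| = 14. Thus K = 14/5. For comparison, the minimum possible |A + A| over all 5-element sets is 2·5 − 1 = 9 (so min K = 9/5), attained only by arithmetic progressions.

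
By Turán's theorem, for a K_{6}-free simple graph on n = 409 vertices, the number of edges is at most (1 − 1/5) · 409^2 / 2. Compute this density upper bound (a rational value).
Turán density bound = (4/5) · 409^2/2 = 334562/5 ≈ 66912.4

Turán's theorem: ex(n, K_{r+1}) is achieved by the complete r-partite Turán graph T(n, r) with parts as balanced as possible, and is at most (1 − 1/r) · n^2/2. For r = 5, n = 409: the density bound is (4/5) · 167281/2 = 334562/5 ≈ 66912.4. The integer-valued extremum is e(T(409, 5)) = 66912, which is strictly less than the density bound 334562/5 since 5 ∤ 409 (the parts of T(409, 5) cannot all be equal).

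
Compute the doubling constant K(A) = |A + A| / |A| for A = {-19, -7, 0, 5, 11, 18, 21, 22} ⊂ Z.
K = |A + A| / |A| = 33/8

Enumerate A + A = {a + b : a, b ∈ A}. With |A| = 8, there are |A|^2 = 64 ordered sum pairs; collecting distinct values, A + A = {-38, -26, -19, -14, -8, -7, -2, -1, 0, 2, 3, 4, 5, 10, 11, 14, 15, 16, 18, 21, 22, 23, 26, 27, 29, 32, 33, 36, 39, 40, 42, 43, 44}, so |A + A| = 33. Thus K = 33/8. For comparison, the minimum possible |A + A| over all 8-element sets is 2·8 − 1 = 15 (so min K = 15/8), attained only by arithmetic progressions.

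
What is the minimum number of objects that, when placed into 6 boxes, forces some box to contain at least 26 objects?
n = (26 − 1)·6 + 1 = 151

By the generalised pigeonhole principle, to guarantee some box contains ≥ r objects we need more than (r − 1) · k objects total. Threshold: n = (r − 1) · k + 1. With r = 26 and k = 6: n = 25 · 6 + 1 = 150 + 1 = 151. For n = 150 = 25 · 6, we can put exactly 25 objects in every box, avoiding 26 in any single one — so 151 is tight.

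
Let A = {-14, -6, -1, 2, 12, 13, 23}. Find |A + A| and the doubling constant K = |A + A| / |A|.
K = |A + A| / |A| = 25/7

Enumerate A + A = {a + b : a, b ∈ A}. With |A| = 7, there are |A|^2 = 49 ordered sum pairs; collecting distinct values, A + A = {-28, -20, -15, -12, -7, -4, -2, -1, 1, 4, 6, 7, 9, 11, 12, 14, 15, 17, 22, 24, 25, 26, 35, 36, 46}, so |A + A| = 25. Thus K = 25/7. For comparison, the minimum possible |A + A| over all 7-element sets is 2·7 − 1 = 13 (so min K = 13/7), attained only by arithmetic progressions.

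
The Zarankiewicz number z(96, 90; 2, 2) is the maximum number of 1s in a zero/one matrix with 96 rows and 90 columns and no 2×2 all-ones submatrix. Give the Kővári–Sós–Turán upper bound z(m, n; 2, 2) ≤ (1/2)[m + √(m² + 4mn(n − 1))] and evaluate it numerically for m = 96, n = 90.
z(96, 90; 2, 2) ≤ (1/2)[96 + √(96² + 4·96·90·89)] = (1/2)[96 + √3085056] = 926.2164

Kővári–Sós–Turán: let r_1, ..., r_96 be the row sums and z = Σ r_i the total number of 1s. Each pair of columns can share at most one row with both entries 1 (else a 2×2 all-ones block appears), so Σ_i C(r_i, 2) ≤ C(90, 2) = 4005. By convexity Σ_i C(r_i, 2) ≥ 96·C(z/96, 2) = z(z − 96)/(2·96), giving z² − 96z − 96·90·89 ≤ 0 and hence z ≤ (1/2)[96 + √(9216 + 4·768960)] = (1/2)[96 + √3085056] ≈ (1/2)(96 + 1756.4327) = 926.2164.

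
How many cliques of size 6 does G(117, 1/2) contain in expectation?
E[# K_6] = C(117, 6) · (1/2)^C(6, 2) = 3127595016 / 2^15 = 390949377/4096 ≈ 95446.625244

For each 6-subset S of vertices (there are C(117, 6) = 3127595016 such S), let X_S = 1 if S induces a K_6 (all C(6, 2) = 15 edges present). Then P(X_S = 1) = (1/2)^15 = 1/32768. By linearity of expectation, E[# K_6] = C(117, 6) · (1/2)^15 = 3127595016 / 32768 = 390949377/4096 ≈ 95446.625244.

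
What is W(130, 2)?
W(130, 2) = 130 + 1 = 131

A 2-term AP is any pair of integers, so a monochromatic 2-AP exists iff some colour is used at least twice. With 130 colours, the colouring i ↦ i on {1, ..., 130} uses each colour once, avoiding any monochromatic pair, so W(130, 2) > 130. For {1, ..., 131}, pigeonhole forces two integers of the same colour, which form a monochromatic 2-AP. Hence W(130, 2) = 131.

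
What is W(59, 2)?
W(59, 2) = 59 + 1 = 60

A 2-term AP is any pair of integers, so a monochromatic 2-AP exists iff some colour is used at least twice. With 59 colours, the colouring i ↦ i on {1, ..., 59} uses each colour once, avoiding any monochromatic pair, so W(59, 2) > 59. For {1, ..., 60}, pigeonhole forces two integers of the same colour, which form a monochromatic 2-AP. Hence W(59, 2) = 60.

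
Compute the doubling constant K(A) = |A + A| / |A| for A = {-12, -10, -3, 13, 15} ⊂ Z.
K = |A + A| / |A| = 14/5

Enumerate A + A = {a + b : a, b ∈ A}. With |A| = 5, there are |A|^2 = 25 ordered sum pairs; collecting distinct values, A + A = {-24, -22, -20, -15, -13, -6, 1, 3, 5, 10, 12, 26, 28, 30}, so |A + A| = 14. Thus K = 14/5. For comparison, the minimum possible |A + A| over all 5-element sets is 2·5 − 1 = 9 (so min K = 9/5), attained only by arithmetic progressions.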